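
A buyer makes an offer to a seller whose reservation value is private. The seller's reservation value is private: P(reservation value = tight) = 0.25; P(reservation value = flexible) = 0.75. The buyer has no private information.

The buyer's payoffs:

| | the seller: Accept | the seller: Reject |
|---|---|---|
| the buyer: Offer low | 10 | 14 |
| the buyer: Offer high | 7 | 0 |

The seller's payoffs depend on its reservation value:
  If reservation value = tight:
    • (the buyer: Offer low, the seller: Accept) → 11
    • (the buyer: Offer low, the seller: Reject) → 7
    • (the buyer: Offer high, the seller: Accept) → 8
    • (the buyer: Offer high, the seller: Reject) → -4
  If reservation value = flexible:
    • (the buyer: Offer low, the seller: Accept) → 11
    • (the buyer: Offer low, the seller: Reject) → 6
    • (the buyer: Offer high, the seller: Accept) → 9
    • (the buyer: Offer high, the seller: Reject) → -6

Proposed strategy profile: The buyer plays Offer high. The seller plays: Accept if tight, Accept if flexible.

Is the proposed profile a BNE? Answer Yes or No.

No

The buyer plays Offer high: E[Offer high] = 0.25·(7) + 0.75·(7) = 7; E[Offer low] = 10. Not best-responding. ✗
The seller (reservation value tight), facing Offer high: Accept gives 8, Reject gives -4. Proposed Accept is best. ✓
The seller (reservation value flexible), facing Offer high: Accept gives 9, Reject gives -6. Proposed Accept is best. ✓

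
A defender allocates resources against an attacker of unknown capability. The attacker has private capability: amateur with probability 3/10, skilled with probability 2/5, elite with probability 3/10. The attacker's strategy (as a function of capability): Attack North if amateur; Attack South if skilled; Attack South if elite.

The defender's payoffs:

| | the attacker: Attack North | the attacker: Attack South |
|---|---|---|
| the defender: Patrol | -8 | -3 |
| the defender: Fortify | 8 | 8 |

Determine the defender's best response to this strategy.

Fortify

E[Patrol] = 3/10·(-8) + 2/5·(-3) + 3/10·(-3) = -9/2
E[Fortify] = 3/10·(8) + 2/5·(8) + 3/10·(8) = 8
Best response: Fortify (8 is the largest).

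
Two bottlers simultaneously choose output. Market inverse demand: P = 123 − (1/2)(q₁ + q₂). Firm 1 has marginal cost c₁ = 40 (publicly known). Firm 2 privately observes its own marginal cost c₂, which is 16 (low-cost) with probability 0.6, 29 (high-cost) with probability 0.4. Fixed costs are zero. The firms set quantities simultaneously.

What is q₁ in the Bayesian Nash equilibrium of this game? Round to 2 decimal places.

Firm 2 with cost c maximizes (123 − (1/2)(q₁+q₂) − c)·q₂, giving q₂(c) = (123 − c − (1/2)q₁).
E[c₂] = 0.6·16 + 0.4·29 = 21.2
Firm 1's FOC against E[q₂] yields q₁ = (123 − 2·40 + E[c₂])/(3/2) = (123 − 80 + 21.2)/(3/2) = 42.8.

42.80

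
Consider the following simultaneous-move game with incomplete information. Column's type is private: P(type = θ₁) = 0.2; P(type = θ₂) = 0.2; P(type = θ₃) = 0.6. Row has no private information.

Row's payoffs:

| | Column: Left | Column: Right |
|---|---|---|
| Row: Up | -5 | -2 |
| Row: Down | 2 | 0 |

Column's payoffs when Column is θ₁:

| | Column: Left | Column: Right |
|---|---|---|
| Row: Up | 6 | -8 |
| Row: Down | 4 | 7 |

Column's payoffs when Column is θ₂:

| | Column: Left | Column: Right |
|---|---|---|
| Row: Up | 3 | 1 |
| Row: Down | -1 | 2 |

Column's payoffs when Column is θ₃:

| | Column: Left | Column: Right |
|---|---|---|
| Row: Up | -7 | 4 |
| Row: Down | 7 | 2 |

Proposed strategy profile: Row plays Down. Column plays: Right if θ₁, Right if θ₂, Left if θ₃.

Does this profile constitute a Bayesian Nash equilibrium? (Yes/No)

Yes

A profile is a BNE iff every type of every player is best-responding given beliefs about the other side.
Row plays Down: E[Down] = 0.2·(0) + 0.2·(0) + 0.6·(2) = 1.2; E[Up] = -3.8. Best-responding. ✓
Column (type θ₁), facing Down: Left gives 4, Right gives 7. Proposed Right is best. ✓
Column (type θ₂), facing Down: Left gives -1, Right gives 2. Proposed Right is best. ✓
Column (type θ₃), facing Down: Left gives 7, Right gives 2. Proposed Left is best. ✓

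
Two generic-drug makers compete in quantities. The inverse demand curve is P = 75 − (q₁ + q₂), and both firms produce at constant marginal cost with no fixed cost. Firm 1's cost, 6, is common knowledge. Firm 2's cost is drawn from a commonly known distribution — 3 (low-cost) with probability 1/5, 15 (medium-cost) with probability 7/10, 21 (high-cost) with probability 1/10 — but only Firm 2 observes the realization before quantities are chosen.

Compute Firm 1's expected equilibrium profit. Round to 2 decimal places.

645.16

Type-c best response for Firm 2: q₂(c) = (75 − c)/2 − q₁/2.
Firm 1 maximizes expected profit; its first-order condition is 75 − 2q₁ − E[q₂] − 6 = 0.
Substituting E[q₂] and solving: E[c₂] = 13.2, so q₁ = (75 − 2·6 + 13.2)/3 = 25.4.
E[P] = 75 − (q₁ + E[q₂]) = 31.4; Firm 1's expected profit = (E[P] − 6)·q₁ = (31.4 − 6)·25.4 = 645.16.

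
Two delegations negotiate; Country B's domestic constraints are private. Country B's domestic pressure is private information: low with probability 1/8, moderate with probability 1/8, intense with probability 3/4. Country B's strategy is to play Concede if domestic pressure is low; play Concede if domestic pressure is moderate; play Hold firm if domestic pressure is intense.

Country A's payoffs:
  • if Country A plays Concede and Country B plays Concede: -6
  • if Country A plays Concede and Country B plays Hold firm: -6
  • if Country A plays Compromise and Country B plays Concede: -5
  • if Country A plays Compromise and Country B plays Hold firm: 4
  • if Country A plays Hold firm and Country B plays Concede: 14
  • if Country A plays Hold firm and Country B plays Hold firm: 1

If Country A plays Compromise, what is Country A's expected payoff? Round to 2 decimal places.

1.75

E[Compromise] = 1/8·(-5) + 1/8·(-5) + 3/4·4 = (-5/8) + (-5/8) + 3 = 7/4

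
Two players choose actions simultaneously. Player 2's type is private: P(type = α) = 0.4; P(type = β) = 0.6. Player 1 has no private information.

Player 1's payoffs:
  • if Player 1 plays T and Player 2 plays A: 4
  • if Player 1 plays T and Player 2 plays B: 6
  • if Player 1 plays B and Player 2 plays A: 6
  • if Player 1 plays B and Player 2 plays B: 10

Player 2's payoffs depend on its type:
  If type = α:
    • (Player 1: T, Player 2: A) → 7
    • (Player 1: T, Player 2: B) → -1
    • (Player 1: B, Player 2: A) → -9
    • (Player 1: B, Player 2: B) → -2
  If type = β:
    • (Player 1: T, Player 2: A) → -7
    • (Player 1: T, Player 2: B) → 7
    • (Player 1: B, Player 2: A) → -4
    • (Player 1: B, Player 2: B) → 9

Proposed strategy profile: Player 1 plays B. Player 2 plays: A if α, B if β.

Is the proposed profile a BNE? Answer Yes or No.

No

Player 1 plays B: E[B] = 0.4·(6) + 0.6·(10) = 8.4; E[T] = 5.2. Best-responding. ✓
Player 2 (type α), facing B: A gives -9, B gives -2. Proposed A is not best — profitable deviation exists. ✗
Player 2 (type β), facing B: A gives -4, B gives 9. Proposed B is best. ✓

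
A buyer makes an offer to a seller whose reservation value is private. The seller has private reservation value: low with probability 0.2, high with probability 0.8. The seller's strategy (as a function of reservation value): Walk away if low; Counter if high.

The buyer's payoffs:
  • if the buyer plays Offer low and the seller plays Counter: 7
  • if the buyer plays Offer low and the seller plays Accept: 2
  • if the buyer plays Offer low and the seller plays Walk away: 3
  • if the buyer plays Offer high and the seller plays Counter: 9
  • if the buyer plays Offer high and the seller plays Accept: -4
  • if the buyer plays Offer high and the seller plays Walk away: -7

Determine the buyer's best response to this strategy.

Compute the buyer's expected payoff for each action, taking the expectation over the seller's type.
E[Offer low] = 0.2·(3) + 0.8·(7) = 6.2
E[Offer high] = 0.2·(-7) + 0.8·(9) = 5.8
Best response: Offer low (6.2 is the largest).

Offer low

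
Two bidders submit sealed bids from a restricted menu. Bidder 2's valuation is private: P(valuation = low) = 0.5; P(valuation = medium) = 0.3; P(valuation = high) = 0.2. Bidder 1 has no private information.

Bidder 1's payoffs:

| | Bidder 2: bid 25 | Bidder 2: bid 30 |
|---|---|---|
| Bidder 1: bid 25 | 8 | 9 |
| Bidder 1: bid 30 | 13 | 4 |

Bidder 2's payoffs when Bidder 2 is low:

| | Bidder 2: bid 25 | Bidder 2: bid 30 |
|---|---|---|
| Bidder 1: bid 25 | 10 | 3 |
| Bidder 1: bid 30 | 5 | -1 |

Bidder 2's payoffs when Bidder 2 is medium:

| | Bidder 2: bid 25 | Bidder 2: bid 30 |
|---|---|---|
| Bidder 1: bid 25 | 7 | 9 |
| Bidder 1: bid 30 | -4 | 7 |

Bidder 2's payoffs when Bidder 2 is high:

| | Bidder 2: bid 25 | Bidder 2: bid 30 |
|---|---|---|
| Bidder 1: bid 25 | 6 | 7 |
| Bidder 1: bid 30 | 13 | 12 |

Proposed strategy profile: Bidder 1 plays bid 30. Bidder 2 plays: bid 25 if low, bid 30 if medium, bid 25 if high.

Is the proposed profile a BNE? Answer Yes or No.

Bidder 1 plays bid 30: E[bid 30] = 0.5·(13) + 0.3·(4) + 0.2·(13) = 10.3; E[bid 25] = 8.3. Best-responding. ✓
Bidder 2 (valuation low), facing bid 30: bid 25 gives 5, bid 30 gives -1. Proposed bid 25 is best. ✓
Bidder 2 (valuation medium), facing bid 30: bid 25 gives -4, bid 30 gives 7. Proposed bid 30 is best. ✓
Bidder 2 (valuation high), facing bid 30: bid 25 gives 13, bid 30 gives 12. Proposed bid 25 is best. ✓

Yes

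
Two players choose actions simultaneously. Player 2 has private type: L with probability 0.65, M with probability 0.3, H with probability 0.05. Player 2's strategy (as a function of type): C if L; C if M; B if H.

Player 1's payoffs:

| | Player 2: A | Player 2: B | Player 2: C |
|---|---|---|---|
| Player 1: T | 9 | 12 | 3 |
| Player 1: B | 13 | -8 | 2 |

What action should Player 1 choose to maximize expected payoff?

Compute Player 1's expected payoff for each action, taking the expectation over Player 2's type.
E[T] = 0.65·(3) + 0.3·(3) + 0.05·(12) = 3.45
E[B] = 0.65·(2) + 0.3·(2) + 0.05·(-8) = 1.5
Best response: T (3.45 is the largest).

T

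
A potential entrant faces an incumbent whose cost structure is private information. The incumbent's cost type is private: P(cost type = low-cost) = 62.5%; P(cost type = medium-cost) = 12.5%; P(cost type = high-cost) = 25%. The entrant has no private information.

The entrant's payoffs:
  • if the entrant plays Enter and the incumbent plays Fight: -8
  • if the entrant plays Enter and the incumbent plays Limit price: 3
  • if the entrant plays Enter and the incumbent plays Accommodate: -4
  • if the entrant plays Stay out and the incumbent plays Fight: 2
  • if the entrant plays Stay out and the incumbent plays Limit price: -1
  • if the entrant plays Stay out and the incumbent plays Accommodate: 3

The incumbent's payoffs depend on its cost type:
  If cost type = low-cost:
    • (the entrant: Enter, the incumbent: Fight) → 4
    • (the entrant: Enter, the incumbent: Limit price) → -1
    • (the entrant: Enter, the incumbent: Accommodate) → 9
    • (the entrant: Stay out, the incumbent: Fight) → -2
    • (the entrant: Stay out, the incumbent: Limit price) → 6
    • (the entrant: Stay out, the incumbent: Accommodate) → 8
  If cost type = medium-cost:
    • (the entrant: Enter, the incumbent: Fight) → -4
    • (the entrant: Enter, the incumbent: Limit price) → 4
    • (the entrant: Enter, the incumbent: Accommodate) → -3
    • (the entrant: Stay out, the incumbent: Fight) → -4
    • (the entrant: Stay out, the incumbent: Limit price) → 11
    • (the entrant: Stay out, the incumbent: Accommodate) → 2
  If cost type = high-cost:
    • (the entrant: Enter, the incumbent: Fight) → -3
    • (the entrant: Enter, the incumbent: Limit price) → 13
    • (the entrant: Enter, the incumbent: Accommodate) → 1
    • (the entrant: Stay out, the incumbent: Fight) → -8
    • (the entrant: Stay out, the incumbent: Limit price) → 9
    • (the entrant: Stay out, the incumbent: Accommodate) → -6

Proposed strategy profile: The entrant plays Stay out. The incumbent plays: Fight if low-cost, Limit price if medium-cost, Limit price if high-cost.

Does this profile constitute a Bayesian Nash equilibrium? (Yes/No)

The entrant plays Stay out: E[Stay out] = 0.625·(2) + 0.125·(-1) + 0.25·(-1) = 0.875; E[Enter] = -3.875. Best-responding. ✓
The incumbent (cost type low-cost), facing Stay out: Fight gives -2, Limit price gives 6, Accommodate gives 8. Proposed Fight is not best — profitable deviation exists. ✗
The incumbent (cost type medium-cost), facing Stay out: Fight gives -4, Limit price gives 11, Accommodate gives 2. Proposed Limit price is best. ✓
The incumbent (cost type high-cost), facing Stay out: Fight gives -8, Limit price gives 9, Accommodate gives -6. Proposed Limit price is best. ✓

No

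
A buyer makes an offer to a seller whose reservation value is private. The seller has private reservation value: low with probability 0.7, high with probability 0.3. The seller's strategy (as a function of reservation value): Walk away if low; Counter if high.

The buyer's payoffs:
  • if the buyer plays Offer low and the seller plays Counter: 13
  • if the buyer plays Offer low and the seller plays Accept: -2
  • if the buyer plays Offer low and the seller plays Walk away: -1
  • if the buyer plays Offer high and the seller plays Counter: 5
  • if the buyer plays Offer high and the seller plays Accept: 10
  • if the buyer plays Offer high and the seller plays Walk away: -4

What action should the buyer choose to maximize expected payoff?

E[Offer low] = 0.7·(-1) + 0.3·(13) = 3.2
E[Offer high] = 0.7·(-4) + 0.3·(5) = -1.3
Best response: Offer low (3.2 is the largest).

Offer low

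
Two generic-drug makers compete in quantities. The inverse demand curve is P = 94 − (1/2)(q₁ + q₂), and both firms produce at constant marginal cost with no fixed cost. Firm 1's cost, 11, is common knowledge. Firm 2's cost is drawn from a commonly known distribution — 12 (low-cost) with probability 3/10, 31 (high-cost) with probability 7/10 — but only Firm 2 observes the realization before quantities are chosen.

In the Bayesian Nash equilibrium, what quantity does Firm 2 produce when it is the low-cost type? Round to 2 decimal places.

49.57

Firm 2 with cost c maximizes (94 − (1/2)(q₁+q₂) − c)·q₂, giving q₂(c) = (94 − c − (1/2)q₁).
E[c₂] = 3/10·12 + 7/10·31 = 25.3
Firm 1's FOC against E[q₂] yields q₁ = (94 − 2·11 + E[c₂])/(3/2) = (94 − 22 + 25.3)/(3/2) = 64.8667.
q₂(low-cost) = (94 − 12 − (1/2)·64.8667) = 49.5667.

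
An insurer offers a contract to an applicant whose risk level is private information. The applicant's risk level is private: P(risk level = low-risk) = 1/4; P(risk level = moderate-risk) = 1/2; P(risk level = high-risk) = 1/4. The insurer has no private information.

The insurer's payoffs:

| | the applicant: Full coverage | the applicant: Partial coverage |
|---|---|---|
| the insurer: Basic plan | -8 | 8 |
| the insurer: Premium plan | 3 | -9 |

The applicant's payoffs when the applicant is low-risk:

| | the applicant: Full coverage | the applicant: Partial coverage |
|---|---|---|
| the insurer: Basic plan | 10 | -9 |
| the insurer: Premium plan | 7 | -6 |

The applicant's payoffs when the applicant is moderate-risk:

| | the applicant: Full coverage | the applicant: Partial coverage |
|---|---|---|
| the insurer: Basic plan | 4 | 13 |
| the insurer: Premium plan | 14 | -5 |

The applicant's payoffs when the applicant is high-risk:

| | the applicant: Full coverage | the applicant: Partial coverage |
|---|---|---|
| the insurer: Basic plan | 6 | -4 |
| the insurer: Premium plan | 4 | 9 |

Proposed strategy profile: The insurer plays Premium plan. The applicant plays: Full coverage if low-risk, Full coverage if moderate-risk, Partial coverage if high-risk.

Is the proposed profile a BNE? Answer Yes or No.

Yes

A profile is a BNE iff every type of every player is best-responding given beliefs about the other side.
The insurer plays Premium plan: E[Premium plan] = 1/4·(3) + 1/2·(3) + 1/4·(-9) = 0; E[Basic plan] = -4. Best-responding. ✓
The applicant (risk level low-risk), facing Premium plan: Full coverage gives 7, Partial coverage gives -6. Proposed Full coverage is best. ✓
The applicant (risk level moderate-risk), facing Premium plan: Full coverage gives 14, Partial coverage gives -5. Proposed Full coverage is best. ✓
The applicant (risk level high-risk), facing Premium plan: Full coverage gives 4, Partial coverage gives 9. Proposed Partial coverage is best. ✓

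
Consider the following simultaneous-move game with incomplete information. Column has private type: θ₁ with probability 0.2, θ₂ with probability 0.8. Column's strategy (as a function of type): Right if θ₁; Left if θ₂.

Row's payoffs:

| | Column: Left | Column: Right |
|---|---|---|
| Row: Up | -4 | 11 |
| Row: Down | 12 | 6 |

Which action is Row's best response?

E[Up] = 0.2·(11) + 0.8·(-4) = -1
E[Down] = 0.2·(6) + 0.8·(12) = 10.8
Best response: Down (10.8 is the largest).

Down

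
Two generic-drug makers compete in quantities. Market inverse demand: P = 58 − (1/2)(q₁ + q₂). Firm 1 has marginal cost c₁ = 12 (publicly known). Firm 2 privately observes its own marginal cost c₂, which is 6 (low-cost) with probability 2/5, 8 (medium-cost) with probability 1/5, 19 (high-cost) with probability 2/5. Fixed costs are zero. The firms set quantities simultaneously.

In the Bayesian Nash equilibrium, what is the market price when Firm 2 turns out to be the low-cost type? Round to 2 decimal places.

24.40

Each type of Firm 2 best-responds to q₁; Firm 1 best-responds to the expected q₂ over Firm 2's types.
Firm 2 with cost c maximizes (58 − (1/2)(q₁+q₂) − c)·q₂, giving q₂(c) = (58 − c − (1/2)q₁).
E[c₂] = 2/5·6 + 1/5·8 + 2/5·19 = 11.6
Firm 1's FOC against E[q₂] yields q₁ = (58 − 2·12 + E[c₂])/(3/2) = (58 − 24 + 11.6)/(3/2) = 30.4.
q₂(low-cost) = 36.8, so P = 58 − (1/2)·(30.4 + 36.8) = 24.4.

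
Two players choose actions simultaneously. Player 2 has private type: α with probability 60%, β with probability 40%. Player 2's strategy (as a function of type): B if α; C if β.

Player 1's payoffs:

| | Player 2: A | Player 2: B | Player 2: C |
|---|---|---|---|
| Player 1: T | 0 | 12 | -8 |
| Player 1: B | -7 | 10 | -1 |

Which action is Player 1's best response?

B

Compute Player 1's expected payoff for each action, taking the expectation over Player 2's type.
E[T] = 0.6·(12) + 0.4·(-8) = 4
E[B] = 0.6·(10) + 0.4·(-1) = 5.6
Best response: B (5.6 is the largest).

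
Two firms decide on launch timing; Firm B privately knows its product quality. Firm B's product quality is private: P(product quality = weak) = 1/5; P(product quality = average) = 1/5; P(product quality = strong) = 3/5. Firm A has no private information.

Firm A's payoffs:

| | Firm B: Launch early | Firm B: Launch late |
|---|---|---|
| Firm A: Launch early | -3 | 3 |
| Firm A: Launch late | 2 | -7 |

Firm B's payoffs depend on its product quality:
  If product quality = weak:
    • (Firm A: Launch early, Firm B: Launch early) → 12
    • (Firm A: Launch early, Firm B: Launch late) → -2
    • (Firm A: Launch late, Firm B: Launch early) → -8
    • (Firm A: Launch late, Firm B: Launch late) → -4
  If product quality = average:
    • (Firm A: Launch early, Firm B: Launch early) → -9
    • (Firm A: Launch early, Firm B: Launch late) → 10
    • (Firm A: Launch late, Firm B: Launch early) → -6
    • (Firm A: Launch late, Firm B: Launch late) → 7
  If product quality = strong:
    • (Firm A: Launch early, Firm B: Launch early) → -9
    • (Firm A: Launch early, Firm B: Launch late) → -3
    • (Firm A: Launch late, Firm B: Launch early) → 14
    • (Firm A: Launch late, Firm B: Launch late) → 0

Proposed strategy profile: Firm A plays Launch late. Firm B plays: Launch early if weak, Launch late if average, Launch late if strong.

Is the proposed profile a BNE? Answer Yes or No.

No

Firm A plays Launch late: E[Launch late] = 1/5·(2) + 1/5·(-7) + 3/5·(-7) = -26/5; E[Launch early] = 9/5. Not best-responding. ✗
Firm B (product quality weak), facing Launch late: Launch early gives -8, Launch late gives -4. Proposed Launch early is not best — profitable deviation exists. ✗
Firm B (product quality average), facing Launch late: Launch early gives -6, Launch late gives 7. Proposed Launch late is best. ✓
Firm B (product quality strong), facing Launch late: Launch early gives 14, Launch late gives 0. Proposed Launch late is not best — profitable deviation exists. ✗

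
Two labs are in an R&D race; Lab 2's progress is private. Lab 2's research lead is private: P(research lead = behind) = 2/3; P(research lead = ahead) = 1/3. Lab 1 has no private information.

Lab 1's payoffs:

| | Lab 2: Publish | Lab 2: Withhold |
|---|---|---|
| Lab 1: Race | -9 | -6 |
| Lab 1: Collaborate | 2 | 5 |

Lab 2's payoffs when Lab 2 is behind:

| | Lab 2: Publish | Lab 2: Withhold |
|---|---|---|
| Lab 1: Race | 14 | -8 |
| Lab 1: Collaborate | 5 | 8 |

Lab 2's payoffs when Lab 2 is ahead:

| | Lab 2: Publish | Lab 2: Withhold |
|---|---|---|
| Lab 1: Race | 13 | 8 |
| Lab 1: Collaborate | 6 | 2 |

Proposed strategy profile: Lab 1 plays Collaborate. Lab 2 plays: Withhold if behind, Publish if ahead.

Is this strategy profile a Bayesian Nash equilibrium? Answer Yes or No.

Yes

A profile is a BNE iff every type of every player is best-responding given beliefs about the other side.
Lab 1 plays Collaborate: E[Collaborate] = 2/3·(5) + 1/3·(2) = 4; E[Race] = -7. Best-responding. ✓
Lab 2 (research lead behind), facing Collaborate: Publish gives 5, Withhold gives 8. Proposed Withhold is best. ✓
Lab 2 (research lead ahead), facing Collaborate: Publish gives 6, Withhold gives 2. Proposed Publish is best. ✓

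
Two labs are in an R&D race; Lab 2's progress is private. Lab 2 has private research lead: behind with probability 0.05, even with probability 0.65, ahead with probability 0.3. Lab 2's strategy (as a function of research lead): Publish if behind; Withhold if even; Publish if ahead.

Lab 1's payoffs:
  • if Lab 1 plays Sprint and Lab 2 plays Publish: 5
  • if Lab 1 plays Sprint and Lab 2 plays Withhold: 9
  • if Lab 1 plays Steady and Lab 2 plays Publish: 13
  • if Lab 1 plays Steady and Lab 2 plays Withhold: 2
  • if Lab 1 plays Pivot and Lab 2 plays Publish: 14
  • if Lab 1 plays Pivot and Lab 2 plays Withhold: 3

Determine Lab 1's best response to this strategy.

Sprint

E[Sprint] = 0.05·(5) + 0.65·(9) + 0.3·(5) = 7.6
E[Steady] = 0.05·(13) + 0.65·(2) + 0.3·(13) = 5.85
E[Pivot] = 0.05·(14) + 0.65·(3) + 0.3·(14) = 6.85
Best response: Sprint (7.6 is the largest).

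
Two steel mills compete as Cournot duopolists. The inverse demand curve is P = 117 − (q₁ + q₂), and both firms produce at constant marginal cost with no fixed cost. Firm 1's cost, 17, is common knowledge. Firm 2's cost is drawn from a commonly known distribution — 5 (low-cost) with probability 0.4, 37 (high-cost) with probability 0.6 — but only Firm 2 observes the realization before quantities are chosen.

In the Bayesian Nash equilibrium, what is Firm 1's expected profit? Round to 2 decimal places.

Type-c best response for Firm 2: q₂(c) = (117 − c)/2 − q₁/2.
Firm 1 maximizes expected profit; its first-order condition is 117 − 2q₁ − E[q₂] − 17 = 0.
Substituting E[q₂] and solving: E[c₂] = 24.2, so q₁ = (117 − 2·17 + 24.2)/3 = 35.7333.
E[P] = 117 − (q₁ + E[q₂]) = 52.7333; Firm 1's expected profit = (E[P] − 17)·q₁ = (52.7333 − 17)·35.7333 = 1276.87.

1276.87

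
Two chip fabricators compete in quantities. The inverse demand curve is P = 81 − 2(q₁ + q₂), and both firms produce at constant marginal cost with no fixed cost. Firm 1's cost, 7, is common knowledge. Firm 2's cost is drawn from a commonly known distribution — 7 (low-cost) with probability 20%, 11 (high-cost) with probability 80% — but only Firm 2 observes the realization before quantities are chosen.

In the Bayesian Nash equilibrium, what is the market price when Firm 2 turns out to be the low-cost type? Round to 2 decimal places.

Type-c best response for Firm 2: q₂(c) = (81 − c)/4 − q₁/2.
Firm 1 maximizes expected profit; its first-order condition is 81 − 4q₁ − 2E[q₂] − 7 = 0.
Substituting E[q₂] and solving: E[c₂] = 10.2, so q₁ = (81 − 2·7 + 10.2)/6 = 12.8667.
q₂(low-cost) = 12.0667, so P = 81 − 2·(12.8667 + 12.0667) = 31.1333.

31.13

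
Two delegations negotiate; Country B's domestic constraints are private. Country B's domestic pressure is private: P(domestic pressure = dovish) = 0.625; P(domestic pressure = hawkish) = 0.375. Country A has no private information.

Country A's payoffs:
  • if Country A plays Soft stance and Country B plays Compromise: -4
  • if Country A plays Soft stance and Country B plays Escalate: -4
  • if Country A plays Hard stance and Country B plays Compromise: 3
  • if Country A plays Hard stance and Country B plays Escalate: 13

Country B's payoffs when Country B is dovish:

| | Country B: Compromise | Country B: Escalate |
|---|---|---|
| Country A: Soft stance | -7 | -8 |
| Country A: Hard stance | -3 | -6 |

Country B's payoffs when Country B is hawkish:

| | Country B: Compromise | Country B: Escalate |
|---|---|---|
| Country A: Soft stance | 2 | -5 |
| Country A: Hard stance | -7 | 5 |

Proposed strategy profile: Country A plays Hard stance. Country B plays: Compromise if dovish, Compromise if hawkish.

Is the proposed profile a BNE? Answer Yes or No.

Country A plays Hard stance: E[Hard stance] = 0.625·(3) + 0.375·(3) = 3; E[Soft stance] = -4. Best-responding. ✓
Country B (domestic pressure dovish), facing Hard stance: Compromise gives -3, Escalate gives -6. Proposed Compromise is best. ✓
Country B (domestic pressure hawkish), facing Hard stance: Compromise gives -7, Escalate gives 5. Proposed Compromise is not best — profitable deviation exists. ✗

No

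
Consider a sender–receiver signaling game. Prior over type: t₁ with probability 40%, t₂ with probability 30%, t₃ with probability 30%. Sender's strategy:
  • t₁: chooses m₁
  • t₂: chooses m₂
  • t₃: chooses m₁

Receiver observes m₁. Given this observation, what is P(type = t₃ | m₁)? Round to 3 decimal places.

Apply Bayes' rule using the sender's strategy as the likelihood.
P(m₁) = 0.4·1 + 0.3·0 + 0.3·1 = 0.7
P(t₃ | m₁) = (0.3·1) / 0.7 = 0.3 / 0.7 = 0.428571

0.429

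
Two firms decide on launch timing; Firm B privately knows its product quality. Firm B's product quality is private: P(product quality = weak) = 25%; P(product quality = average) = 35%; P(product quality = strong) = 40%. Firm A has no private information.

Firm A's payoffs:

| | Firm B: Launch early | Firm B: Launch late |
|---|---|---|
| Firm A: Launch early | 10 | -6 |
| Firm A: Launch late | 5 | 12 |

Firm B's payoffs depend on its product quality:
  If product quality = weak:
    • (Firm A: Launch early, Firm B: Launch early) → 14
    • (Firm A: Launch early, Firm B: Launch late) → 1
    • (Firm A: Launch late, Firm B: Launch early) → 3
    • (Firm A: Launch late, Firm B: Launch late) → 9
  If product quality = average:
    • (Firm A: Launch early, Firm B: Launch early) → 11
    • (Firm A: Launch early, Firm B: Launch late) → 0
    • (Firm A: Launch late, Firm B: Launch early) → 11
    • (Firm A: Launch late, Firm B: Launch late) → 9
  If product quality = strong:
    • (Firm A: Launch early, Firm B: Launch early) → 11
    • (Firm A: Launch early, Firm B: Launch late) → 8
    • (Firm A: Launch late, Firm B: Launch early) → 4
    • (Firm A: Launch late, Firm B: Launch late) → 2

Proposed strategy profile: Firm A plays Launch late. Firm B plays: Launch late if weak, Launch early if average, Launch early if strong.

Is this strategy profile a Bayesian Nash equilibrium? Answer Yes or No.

Yes

Firm A plays Launch late: E[Launch late] = 0.25·(12) + 0.35·(5) + 0.4·(5) = 6.75; E[Launch early] = 6. Best-responding. ✓
Firm B (product quality weak), facing Launch late: Launch early gives 3, Launch late gives 9. Proposed Launch late is best. ✓
Firm B (product quality average), facing Launch late: Launch early gives 11, Launch late gives 9. Proposed Launch early is best. ✓
Firm B (product quality strong), facing Launch late: Launch early gives 4, Launch late gives 2. Proposed Launch early is best. ✓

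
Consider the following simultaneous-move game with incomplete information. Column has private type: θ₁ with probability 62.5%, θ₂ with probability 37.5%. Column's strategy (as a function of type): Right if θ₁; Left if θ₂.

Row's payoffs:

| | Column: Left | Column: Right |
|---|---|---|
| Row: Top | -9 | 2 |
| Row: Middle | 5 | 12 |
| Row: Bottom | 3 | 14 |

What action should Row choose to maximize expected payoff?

Bottom

E[Top] = 0.625·(2) + 0.375·(-9) = -2.125
E[Middle] = 0.625·(12) + 0.375·(5) = 9.375
E[Bottom] = 0.625·(14) + 0.375·(3) = 9.875
Best response: Bottom (9.875 is the largest).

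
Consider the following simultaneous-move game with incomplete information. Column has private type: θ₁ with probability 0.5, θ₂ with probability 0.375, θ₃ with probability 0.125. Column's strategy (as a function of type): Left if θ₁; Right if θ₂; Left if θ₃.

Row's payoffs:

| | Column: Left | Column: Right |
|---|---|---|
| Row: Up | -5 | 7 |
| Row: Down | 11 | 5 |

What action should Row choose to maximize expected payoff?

Compute Row's expected payoff for each action, taking the expectation over Column's type.
E[Up] = 0.5·(-5) + 0.375·(7) + 0.125·(-5) = -0.5
E[Down] = 0.5·(11) + 0.375·(5) + 0.125·(11) = 8.75
Best response: Down (8.75 is the largest).

Down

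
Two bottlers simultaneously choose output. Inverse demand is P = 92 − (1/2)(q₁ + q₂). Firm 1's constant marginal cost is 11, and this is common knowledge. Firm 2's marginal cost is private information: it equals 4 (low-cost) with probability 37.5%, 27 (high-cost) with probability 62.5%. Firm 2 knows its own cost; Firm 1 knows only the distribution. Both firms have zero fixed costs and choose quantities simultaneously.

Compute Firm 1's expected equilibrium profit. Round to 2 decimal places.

Each type of Firm 2 best-responds to q₁; Firm 1 best-responds to the expected q₂ over Firm 2's types.
Firm 2 with cost c maximizes (92 − (1/2)(q₁+q₂) − c)·q₂, giving q₂(c) = (92 − c − (1/2)q₁).
E[c₂] = 0.375·4 + 0.625·27 = 18.375
Firm 1's FOC against E[q₂] yields q₁ = (92 − 2·11 + E[c₂])/(3/2) = (92 − 22 + 18.375)/(3/2) = 58.9167.
E[P] = 92 − (1/2)·(q₁ + E[q₂]) = 40.4583; Firm 1's expected profit = (E[P] − 11)·q₁ = (40.4583 − 11)·58.9167 = 1735.59.

1735.59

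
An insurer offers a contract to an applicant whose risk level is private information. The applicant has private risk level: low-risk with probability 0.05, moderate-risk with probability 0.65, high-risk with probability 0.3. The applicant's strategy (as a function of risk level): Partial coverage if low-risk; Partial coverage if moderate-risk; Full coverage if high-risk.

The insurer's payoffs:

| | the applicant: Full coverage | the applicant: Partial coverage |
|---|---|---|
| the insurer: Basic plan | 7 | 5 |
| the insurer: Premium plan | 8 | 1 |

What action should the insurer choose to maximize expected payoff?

Basic plan

E[Basic plan] = 0.05·(5) + 0.65·(5) + 0.3·(7) = 5.6
E[Premium plan] = 0.05·(1) + 0.65·(1) + 0.3·(8) = 3.1
Best response: Basic plan (5.6 is the largest).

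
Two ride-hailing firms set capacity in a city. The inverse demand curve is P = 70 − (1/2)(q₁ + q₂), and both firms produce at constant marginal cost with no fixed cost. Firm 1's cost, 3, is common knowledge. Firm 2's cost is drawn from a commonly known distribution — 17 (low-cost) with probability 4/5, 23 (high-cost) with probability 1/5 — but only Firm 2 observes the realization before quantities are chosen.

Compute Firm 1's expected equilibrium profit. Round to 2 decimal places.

1501.52

Firm 2 with cost c maximizes (70 − (1/2)(q₁+q₂) − c)·q₂, giving q₂(c) = (70 − c − (1/2)q₁).
E[c₂] = 4/5·17 + 1/5·23 = 18.2
Firm 1's FOC against E[q₂] yields q₁ = (70 − 2·3 + E[c₂])/(3/2) = (70 − 6 + 18.2)/(3/2) = 54.8.
E[P] = 70 − (1/2)·(q₁ + E[q₂]) = 30.4; Firm 1's expected profit = (E[P] − 3)·q₁ = (30.4 − 3)·54.8 = 1501.52.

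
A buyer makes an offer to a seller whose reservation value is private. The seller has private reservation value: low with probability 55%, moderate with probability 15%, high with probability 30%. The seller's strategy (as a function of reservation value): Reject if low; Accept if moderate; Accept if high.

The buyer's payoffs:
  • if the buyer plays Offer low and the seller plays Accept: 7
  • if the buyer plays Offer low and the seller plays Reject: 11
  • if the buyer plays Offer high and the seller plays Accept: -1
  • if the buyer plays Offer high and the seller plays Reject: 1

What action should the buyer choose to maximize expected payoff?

Offer low

Compute the buyer's expected payoff for each action, taking the expectation over the seller's type.
E[Offer low] = 0.55·(11) + 0.15·(7) + 0.3·(7) = 9.2
E[Offer high] = 0.55·(1) + 0.15·(-1) + 0.3·(-1) = 0.1
Best response: Offer low (9.2 is the largest).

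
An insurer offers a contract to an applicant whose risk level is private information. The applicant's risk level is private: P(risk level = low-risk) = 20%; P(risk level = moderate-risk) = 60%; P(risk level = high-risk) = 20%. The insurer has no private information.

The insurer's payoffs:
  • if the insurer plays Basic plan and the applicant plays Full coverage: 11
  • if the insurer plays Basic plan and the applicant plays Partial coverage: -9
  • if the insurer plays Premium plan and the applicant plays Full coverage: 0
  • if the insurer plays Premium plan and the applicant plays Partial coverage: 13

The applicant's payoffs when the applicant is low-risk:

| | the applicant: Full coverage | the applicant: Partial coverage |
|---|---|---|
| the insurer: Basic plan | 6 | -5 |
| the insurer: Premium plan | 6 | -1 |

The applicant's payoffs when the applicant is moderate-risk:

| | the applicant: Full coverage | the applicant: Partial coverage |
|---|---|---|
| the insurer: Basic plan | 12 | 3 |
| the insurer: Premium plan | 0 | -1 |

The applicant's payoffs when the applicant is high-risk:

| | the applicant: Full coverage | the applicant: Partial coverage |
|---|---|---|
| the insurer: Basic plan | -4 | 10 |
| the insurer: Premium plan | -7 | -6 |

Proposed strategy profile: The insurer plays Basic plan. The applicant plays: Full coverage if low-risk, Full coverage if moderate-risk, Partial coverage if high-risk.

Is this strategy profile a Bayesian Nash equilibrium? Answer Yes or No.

Yes

The insurer plays Basic plan: E[Basic plan] = 0.2·(11) + 0.6·(11) + 0.2·(-9) = 7; E[Premium plan] = 2.6. Best-responding. ✓
The applicant (risk level low-risk), facing Basic plan: Full coverage gives 6, Partial coverage gives -5. Proposed Full coverage is best. ✓
The applicant (risk level moderate-risk), facing Basic plan: Full coverage gives 12, Partial coverage gives 3. Proposed Full coverage is best. ✓
The applicant (risk level high-risk), facing Basic plan: Full coverage gives -4, Partial coverage gives 10. Proposed Partial coverage is best. ✓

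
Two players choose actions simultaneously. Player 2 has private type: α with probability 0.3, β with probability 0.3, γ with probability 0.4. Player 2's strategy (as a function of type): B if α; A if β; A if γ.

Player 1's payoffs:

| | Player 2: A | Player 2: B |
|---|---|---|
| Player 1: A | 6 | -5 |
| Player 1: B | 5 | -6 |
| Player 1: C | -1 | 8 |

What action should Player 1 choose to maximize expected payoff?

E[A] = 0.3·(-5) + 0.3·(6) + 0.4·(6) = 2.7
E[B] = 0.3·(-6) + 0.3·(5) + 0.4·(5) = 1.7
E[C] = 0.3·(8) + 0.3·(-1) + 0.4·(-1) = 1.7
Best response: A (2.7 is the largest).

A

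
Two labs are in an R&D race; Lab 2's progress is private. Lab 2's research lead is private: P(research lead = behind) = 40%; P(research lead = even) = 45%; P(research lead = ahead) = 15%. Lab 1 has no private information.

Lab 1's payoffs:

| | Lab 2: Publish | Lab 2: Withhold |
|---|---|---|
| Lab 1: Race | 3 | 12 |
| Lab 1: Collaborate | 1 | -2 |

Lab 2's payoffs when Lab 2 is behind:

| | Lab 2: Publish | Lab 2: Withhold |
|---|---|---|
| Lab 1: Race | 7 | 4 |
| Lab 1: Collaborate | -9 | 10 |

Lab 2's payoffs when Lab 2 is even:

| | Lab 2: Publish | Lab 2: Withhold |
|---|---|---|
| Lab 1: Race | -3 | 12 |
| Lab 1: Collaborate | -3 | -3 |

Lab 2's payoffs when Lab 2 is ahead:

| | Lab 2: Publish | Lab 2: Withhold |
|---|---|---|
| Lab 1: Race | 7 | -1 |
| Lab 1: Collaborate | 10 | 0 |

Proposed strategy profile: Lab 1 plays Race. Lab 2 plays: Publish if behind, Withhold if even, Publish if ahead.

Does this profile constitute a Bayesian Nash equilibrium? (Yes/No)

Lab 1 plays Race: E[Race] = 0.4·(3) + 0.45·(12) + 0.15·(3) = 7.05; E[Collaborate] = -0.35. Best-responding. ✓
Lab 2 (research lead behind), facing Race: Publish gives 7, Withhold gives 4. Proposed Publish is best. ✓
Lab 2 (research lead even), facing Race: Publish gives -3, Withhold gives 12. Proposed Withhold is best. ✓
Lab 2 (research lead ahead), facing Race: Publish gives 7, Withhold gives -1. Proposed Publish is best. ✓

Yes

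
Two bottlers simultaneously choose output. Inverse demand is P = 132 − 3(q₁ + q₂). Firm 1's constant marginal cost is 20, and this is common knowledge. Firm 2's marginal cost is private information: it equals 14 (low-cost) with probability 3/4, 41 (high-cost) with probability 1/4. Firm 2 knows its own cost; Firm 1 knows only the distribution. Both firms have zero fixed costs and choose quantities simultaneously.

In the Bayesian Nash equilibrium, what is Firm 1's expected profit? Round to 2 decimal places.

Type-c best response for Firm 2: q₂(c) = (132 − c)/6 − q₁/2.
Firm 1 maximizes expected profit; its first-order condition is 132 − 6q₁ − 3E[q₂] − 20 = 0.
Substituting E[q₂] and solving: E[c₂] = 20.75, so q₁ = (132 − 2·20 + 20.75)/9 = 12.5278.
E[P] = 132 − 3·(q₁ + E[q₂]) = 57.5833; Firm 1's expected profit = (E[P] − 20)·q₁ = (57.5833 − 20)·12.5278 = 470.836.

470.84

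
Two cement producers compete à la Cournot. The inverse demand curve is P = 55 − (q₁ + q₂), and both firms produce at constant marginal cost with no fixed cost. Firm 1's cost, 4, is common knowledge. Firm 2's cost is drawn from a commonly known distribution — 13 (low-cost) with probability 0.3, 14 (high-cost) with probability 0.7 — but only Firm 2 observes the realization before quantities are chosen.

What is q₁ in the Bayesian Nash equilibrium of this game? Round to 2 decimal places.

Each type of Firm 2 best-responds to q₁; Firm 1 best-responds to the expected q₂ over Firm 2's types.
Firm 2 with cost c maximizes (55 − (q₁+q₂) − c)·q₂, giving q₂(c) = (55 − c − q₁)/2.
E[c₂] = 0.3·13 + 0.7·14 = 13.7
Firm 1's FOC against E[q₂] yields q₁ = (55 − 2·4 + E[c₂])/3 = (55 − 8 + 13.7)/3 = 20.2333.

20.23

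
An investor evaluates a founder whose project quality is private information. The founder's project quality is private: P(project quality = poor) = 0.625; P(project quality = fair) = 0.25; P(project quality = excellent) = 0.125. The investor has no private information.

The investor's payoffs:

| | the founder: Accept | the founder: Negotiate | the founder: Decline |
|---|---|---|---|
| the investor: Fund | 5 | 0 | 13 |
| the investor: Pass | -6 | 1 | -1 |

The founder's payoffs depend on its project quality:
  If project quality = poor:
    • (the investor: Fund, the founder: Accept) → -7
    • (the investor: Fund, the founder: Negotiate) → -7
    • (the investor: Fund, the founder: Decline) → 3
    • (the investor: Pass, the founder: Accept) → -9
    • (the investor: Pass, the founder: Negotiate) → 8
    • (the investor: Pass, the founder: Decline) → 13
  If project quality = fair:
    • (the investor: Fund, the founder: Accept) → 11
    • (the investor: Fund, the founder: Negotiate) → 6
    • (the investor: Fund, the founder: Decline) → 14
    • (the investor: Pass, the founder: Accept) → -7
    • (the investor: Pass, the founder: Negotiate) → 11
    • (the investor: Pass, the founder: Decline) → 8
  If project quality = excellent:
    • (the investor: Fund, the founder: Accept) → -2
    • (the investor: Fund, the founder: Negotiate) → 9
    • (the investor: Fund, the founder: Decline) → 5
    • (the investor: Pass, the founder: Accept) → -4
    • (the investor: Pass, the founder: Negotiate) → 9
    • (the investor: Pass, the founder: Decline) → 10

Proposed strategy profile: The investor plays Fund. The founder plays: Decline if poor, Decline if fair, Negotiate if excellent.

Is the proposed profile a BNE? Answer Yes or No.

The investor plays Fund: E[Fund] = 0.625·(13) + 0.25·(13) + 0.125·(0) = 11.375; E[Pass] = -0.75. Best-responding. ✓
The founder (project quality poor), facing Fund: Accept gives -7, Negotiate gives -7, Decline gives 3. Proposed Decline is best. ✓
The founder (project quality fair), facing Fund: Accept gives 11, Negotiate gives 6, Decline gives 14. Proposed Decline is best. ✓
The founder (project quality excellent), facing Fund: Accept gives -2, Negotiate gives 9, Decline gives 5. Proposed Negotiate is best. ✓

Yes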